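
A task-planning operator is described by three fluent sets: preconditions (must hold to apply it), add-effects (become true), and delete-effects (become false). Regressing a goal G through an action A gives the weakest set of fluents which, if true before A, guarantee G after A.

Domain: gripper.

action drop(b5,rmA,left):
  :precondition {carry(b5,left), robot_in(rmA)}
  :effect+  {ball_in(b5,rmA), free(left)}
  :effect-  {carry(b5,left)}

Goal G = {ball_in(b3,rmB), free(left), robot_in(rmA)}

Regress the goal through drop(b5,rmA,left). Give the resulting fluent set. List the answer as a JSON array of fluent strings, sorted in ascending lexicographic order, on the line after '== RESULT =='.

Regress:
  G ∩ del = {}  (empty — regression defined)
  G \ add = {ball_in(b3,rmB), free(left), robot_in(rmA)} \ {ball_in(b5,rmA), free(left)} = {ball_in(b3,rmB), robot_in(rmA)}
  ∪ pre   = {ball_in(b3,rmB), robot_in(rmA)} ∪ {carry(b5,left), robot_in(rmA)}
          = {ball_in(b3,rmB), carry(b5,left), robot_in(rmA)}

== RESULT ==
["ball_in(b3,rmB)", "carry(b5,left)", "robot_in(rmA)"]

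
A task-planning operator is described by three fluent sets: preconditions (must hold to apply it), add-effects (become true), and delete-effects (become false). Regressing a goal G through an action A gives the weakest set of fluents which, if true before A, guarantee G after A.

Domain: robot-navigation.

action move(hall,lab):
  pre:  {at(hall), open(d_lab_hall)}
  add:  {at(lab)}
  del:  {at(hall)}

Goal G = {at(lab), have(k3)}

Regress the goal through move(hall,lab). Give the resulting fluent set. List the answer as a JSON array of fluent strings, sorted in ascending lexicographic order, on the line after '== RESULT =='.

Compute (G \ add) ∪ pre:
  G ∩ del = {}  (empty — regression defined)
  G \ add = {at(lab), have(k3)} \ {at(lab)} = {have(k3)}
  ∪ pre   = {have(k3)} ∪ {at(hall), open(d_lab_hall)}
          = {at(hall), have(k3), open(d_lab_hall)}

== RESULT ==
["at(hall)", "have(k3)", "open(d_lab_hall)"]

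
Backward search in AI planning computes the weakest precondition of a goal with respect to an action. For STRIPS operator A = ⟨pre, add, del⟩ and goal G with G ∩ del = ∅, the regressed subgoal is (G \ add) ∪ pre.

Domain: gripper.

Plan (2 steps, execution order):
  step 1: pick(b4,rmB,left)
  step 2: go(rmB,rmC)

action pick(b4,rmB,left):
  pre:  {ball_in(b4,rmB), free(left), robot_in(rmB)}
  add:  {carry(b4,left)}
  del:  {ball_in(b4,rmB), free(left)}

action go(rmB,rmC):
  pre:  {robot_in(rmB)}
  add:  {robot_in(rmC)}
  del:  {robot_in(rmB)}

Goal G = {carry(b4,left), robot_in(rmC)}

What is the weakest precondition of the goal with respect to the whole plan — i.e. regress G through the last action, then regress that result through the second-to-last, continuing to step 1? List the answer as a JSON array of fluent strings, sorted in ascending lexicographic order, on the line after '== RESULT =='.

Work backward from the goal:
  through step 2 (go(rmB,rmC)): drop {robot_in(rmC)}, keep {carry(b4,left)}, require {robot_in(rmB)}
    → {carry(b4,left), robot_in(rmB)}
  through step 1 (pick(b4,rmB,left)): drop {carry(b4,left)}, keep {robot_in(rmB)}, require {ball_in(b4,rmB), free(left), robot_in(rmB)}
    → {ball_in(b4,rmB), free(left), robot_in(rmB)}

== RESULT ==
["ball_in(b4,rmB)", "free(left)", "robot_in(rmB)"]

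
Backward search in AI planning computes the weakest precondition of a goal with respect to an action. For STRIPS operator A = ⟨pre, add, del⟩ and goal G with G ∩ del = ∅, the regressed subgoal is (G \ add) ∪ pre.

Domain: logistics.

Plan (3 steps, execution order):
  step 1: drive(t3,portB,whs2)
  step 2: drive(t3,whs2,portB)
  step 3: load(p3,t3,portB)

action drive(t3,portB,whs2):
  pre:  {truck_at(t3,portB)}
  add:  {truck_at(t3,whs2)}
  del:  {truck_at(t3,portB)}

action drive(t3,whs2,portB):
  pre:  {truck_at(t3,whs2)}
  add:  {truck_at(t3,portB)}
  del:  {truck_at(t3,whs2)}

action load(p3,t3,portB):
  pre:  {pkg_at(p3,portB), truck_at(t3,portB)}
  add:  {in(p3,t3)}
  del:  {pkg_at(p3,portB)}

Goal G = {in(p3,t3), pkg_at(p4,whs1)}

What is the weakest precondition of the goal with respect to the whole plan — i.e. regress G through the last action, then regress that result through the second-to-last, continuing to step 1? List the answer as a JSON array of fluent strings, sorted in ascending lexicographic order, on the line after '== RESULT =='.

Regress step by step:
  through step 3 (load(p3,t3,portB)): drop {in(p3,t3)}, keep {pkg_at(p4,whs1)}, require {pkg_at(p3,portB), truck_at(t3,portB)}
    → {pkg_at(p3,portB), pkg_at(p4,whs1), truck_at(t3,portB)}
  through step 2 (drive(t3,whs2,portB)): drop {truck_at(t3,portB)}, keep {pkg_at(p3,portB), pkg_at(p4,whs1)}, require {truck_at(t3,whs2)}
    → {pkg_at(p3,portB), pkg_at(p4,whs1), truck_at(t3,whs2)}
  through step 1 (drive(t3,portB,whs2)): drop {truck_at(t3,whs2)}, keep {pkg_at(p3,portB), pkg_at(p4,whs1)}, require {truck_at(t3,portB)}
    → {pkg_at(p3,portB), pkg_at(p4,whs1), truck_at(t3,portB)}

== RESULT ==
["pkg_at(p3,portB)", "pkg_at(p4,whs1)", "truck_at(t3,portB)"]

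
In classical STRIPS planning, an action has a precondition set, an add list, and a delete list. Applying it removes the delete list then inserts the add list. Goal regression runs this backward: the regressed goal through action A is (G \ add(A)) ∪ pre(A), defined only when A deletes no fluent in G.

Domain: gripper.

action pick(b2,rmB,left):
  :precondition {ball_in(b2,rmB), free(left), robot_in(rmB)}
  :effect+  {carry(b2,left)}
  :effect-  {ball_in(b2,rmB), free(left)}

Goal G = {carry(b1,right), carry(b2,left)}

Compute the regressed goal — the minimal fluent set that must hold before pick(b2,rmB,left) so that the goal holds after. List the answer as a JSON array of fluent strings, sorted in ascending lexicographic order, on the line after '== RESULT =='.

Compute (G \ add) ∪ pre:
  G ∩ del = {}  (empty — regression defined)
  G \ add = {carry(b1,right), carry(b2,left)} \ {carry(b2,left)} = {carry(b1,right)}
  ∪ pre   = {carry(b1,right)} ∪ {ball_in(b2,rmB), free(left), robot_in(rmB)}
          = {ball_in(b2,rmB), carry(b1,right), free(left), robot_in(rmB)}

== RESULT ==
["ball_in(b2,rmB)", "carry(b1,right)", "free(left)", "robot_in(rmB)"]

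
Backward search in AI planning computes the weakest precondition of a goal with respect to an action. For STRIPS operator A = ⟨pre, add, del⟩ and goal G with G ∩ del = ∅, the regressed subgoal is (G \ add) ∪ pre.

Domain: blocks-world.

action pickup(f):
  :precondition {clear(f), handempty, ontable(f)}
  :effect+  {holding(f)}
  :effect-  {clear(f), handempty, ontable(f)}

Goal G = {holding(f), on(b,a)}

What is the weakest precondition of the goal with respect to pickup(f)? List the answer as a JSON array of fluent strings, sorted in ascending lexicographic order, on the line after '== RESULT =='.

Regress:
  G ∩ del = {}  (empty — regression defined)
  G \ add = {holding(f), on(b,a)} \ {holding(f)} = {on(b,a)}
  ∪ pre   = {on(b,a)} ∪ {clear(f), handempty, ontable(f)}
          = {clear(f), handempty, on(b,a), ontable(f)}

== RESULT ==
["clear(f)", "handempty", "on(b,a)", "ontable(f)"]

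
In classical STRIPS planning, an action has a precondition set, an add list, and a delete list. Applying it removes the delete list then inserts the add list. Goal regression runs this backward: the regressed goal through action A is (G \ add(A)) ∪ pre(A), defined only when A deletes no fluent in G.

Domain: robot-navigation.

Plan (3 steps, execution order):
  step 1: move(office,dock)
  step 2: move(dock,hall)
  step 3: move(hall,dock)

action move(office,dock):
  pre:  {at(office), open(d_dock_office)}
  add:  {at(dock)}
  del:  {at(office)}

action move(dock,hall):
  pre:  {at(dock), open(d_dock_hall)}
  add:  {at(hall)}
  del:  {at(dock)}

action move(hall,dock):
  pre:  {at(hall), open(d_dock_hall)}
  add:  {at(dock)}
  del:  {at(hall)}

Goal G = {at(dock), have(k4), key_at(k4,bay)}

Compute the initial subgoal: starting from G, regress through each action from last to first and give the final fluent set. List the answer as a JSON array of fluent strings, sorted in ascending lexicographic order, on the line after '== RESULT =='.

Regress step by step:
  through step 3 (move(hall,dock)): drop {at(dock)}, keep {have(k4), key_at(k4,bay)}, require {at(hall), open(d_dock_hall)}
    → {at(hall), have(k4), key_at(k4,bay), open(d_dock_hall)}
  through step 2 (move(dock,hall)): drop {at(hall)}, keep {have(k4), key_at(k4,bay), open(d_dock_hall)}, require {at(dock), open(d_dock_hall)}
    → {at(dock), have(k4), key_at(k4,bay), open(d_dock_hall)}
  through step 1 (move(office,dock)): drop {at(dock)}, keep {have(k4), key_at(k4,bay), open(d_dock_hall)}, require {at(office), open(d_dock_office)}
    → {at(office), have(k4), key_at(k4,bay), open(d_dock_hall), open(d_dock_office)}

== RESULT ==
["at(office)", "have(k4)", "key_at(k4,bay)", "open(d_dock_hall)", "open(d_dock_office)"]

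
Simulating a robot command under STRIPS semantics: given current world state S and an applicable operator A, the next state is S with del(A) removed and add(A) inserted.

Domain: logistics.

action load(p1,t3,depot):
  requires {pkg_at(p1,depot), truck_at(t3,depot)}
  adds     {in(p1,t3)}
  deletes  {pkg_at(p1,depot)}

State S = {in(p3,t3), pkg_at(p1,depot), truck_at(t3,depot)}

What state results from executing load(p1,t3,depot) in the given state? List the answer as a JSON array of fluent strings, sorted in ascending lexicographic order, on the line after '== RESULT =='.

Progress:
  pre ⊆ S: {pkg_at(p1,depot), truck_at(t3,depot)} ⊆ S  — applicable
  S \ del = {in(p3,t3), truck_at(t3,depot)}
  ∪ add   = {in(p1,t3), in(p3,t3), truck_at(t3,depot)}

== RESULT ==
["in(p1,t3)", "in(p3,t3)", "truck_at(t3,depot)"]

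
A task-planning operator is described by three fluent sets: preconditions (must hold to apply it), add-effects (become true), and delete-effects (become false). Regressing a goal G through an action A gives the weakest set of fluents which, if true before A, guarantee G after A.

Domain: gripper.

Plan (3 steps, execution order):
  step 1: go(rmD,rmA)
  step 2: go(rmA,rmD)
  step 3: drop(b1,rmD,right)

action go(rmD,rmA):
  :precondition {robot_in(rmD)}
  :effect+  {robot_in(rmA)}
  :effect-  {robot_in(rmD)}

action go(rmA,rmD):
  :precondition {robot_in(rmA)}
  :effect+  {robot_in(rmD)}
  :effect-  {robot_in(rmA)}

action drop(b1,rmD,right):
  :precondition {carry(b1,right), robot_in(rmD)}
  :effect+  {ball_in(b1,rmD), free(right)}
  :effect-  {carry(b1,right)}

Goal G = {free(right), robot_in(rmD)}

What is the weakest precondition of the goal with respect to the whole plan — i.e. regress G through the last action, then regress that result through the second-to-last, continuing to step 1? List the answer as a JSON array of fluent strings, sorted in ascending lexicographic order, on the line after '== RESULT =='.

Regress step by step:
  through step 3 (drop(b1,rmD,right)): drop {free(right)}, keep {robot_in(rmD)}, require {carry(b1,right), robot_in(rmD)}
    → {carry(b1,right), robot_in(rmD)}
  through step 2 (go(rmA,rmD)): drop {robot_in(rmD)}, keep {carry(b1,right)}, require {robot_in(rmA)}
    → {carry(b1,right), robot_in(rmA)}
  through step 1 (go(rmD,rmA)): drop {robot_in(rmA)}, keep {carry(b1,right)}, require {robot_in(rmD)}
    → {carry(b1,right), robot_in(rmD)}

== RESULT ==
["carry(b1,right)", "robot_in(rmD)"]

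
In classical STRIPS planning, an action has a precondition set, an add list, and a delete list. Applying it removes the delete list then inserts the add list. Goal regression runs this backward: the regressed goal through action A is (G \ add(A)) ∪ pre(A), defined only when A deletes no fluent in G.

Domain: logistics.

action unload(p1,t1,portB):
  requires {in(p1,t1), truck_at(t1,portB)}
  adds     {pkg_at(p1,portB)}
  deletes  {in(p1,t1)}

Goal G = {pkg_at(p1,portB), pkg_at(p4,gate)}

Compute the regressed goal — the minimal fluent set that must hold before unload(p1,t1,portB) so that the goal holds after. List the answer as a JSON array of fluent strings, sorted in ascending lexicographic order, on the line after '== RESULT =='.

Regress:
  G ∩ del = {}  (empty — regression defined)
  G \ add = {pkg_at(p1,portB), pkg_at(p4,gate)} \ {pkg_at(p1,portB)} = {pkg_at(p4,gate)}
  ∪ pre   = {pkg_at(p4,gate)} ∪ {in(p1,t1), truck_at(t1,portB)}
          = {in(p1,t1), pkg_at(p4,gate), truck_at(t1,portB)}

== RESULT ==
["in(p1,t1)", "pkg_at(p4,gate)", "truck_at(t1,portB)"]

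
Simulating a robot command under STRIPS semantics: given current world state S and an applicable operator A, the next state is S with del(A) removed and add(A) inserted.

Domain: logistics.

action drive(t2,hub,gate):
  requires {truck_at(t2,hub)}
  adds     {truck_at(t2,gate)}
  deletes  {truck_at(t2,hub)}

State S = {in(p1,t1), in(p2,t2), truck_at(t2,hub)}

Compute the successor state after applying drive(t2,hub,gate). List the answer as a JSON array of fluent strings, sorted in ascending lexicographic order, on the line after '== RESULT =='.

Compute (S \ del) ∪ add:
  pre ⊆ S: {truck_at(t2,hub)} ⊆ S  — applicable
  S \ del = {in(p1,t1), in(p2,t2)}
  ∪ add   = {in(p1,t1), in(p2,t2), truck_at(t2,gate)}

== RESULT ==
["in(p1,t1)", "in(p2,t2)", "truck_at(t2,gate)"]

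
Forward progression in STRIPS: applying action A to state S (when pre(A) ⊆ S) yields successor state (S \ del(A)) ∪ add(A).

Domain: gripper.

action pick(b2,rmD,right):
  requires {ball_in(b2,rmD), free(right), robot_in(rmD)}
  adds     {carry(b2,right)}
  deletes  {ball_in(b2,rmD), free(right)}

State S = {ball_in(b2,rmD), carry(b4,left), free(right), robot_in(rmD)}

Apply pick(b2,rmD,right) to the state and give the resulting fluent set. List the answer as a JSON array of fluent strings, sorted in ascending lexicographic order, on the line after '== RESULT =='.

Compute (S \ del) ∪ add:
  pre ⊆ S: {ball_in(b2,rmD), free(right), robot_in(rmD)} ⊆ S  — applicable
  S \ del = {carry(b4,left), robot_in(rmD)}
  ∪ add   = {carry(b2,right), carry(b4,left), robot_in(rmD)}

== RESULT ==
["carry(b2,right)", "carry(b4,left)", "robot_in(rmD)"]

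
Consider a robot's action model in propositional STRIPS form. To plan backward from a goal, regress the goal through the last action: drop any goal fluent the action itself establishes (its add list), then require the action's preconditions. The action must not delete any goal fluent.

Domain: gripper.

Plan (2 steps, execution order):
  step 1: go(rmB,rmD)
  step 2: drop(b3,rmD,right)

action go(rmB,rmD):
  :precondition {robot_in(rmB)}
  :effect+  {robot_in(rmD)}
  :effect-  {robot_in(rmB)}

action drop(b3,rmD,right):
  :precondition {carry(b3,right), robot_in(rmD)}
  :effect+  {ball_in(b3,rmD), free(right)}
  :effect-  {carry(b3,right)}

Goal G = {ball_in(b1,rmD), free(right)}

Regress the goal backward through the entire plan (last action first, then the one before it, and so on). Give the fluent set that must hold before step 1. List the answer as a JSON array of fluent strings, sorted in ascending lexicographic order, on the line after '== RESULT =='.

Work backward from the goal:
  through step 2 (drop(b3,rmD,right)): drop {free(right)}, keep {ball_in(b1,rmD)}, require {carry(b3,right), robot_in(rmD)}
    → {ball_in(b1,rmD), carry(b3,right), robot_in(rmD)}
  through step 1 (go(rmB,rmD)): drop {robot_in(rmD)}, keep {ball_in(b1,rmD), carry(b3,right)}, require {robot_in(rmB)}
    → {ball_in(b1,rmD), carry(b3,right), robot_in(rmB)}

== RESULT ==
["ball_in(b1,rmD)", "carry(b3,right)", "robot_in(rmB)"]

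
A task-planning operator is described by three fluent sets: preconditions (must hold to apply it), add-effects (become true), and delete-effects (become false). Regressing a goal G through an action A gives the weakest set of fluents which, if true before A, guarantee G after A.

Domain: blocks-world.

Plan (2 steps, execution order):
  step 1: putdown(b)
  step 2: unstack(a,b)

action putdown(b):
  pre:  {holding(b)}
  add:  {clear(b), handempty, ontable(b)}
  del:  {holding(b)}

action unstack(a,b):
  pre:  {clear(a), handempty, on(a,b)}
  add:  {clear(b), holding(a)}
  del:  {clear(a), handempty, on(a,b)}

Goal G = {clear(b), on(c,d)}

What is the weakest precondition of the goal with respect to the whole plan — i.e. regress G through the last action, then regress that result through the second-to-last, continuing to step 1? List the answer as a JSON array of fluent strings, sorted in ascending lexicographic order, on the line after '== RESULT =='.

Work backward from the goal:
  through step 2 (unstack(a,b)): drop {clear(b)}, keep {on(c,d)}, require {clear(a), handempty, on(a,b)}
    → {clear(a), handempty, on(a,b), on(c,d)}
  through step 1 (putdown(b)): drop {handempty}, keep {clear(a), on(a,b), on(c,d)}, require {holding(b)}
    → {clear(a), holding(b), on(a,b), on(c,d)}

== RESULT ==
["clear(a)", "holding(b)", "on(a,b)", "on(c,d)"]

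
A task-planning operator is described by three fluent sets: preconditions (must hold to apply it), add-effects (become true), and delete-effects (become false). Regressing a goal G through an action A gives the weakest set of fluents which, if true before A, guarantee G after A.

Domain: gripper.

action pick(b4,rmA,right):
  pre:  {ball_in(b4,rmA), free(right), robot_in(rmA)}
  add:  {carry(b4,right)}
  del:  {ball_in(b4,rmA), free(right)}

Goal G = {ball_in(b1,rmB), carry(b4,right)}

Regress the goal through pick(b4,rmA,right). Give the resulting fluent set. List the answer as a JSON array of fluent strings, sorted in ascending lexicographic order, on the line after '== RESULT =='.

Regress:
  G ∩ del = {}  (empty — regression defined)
  G \ add = {ball_in(b1,rmB), carry(b4,right)} \ {carry(b4,right)} = {ball_in(b1,rmB)}
  ∪ pre   = {ball_in(b1,rmB)} ∪ {ball_in(b4,rmA), free(right), robot_in(rmA)}
          = {ball_in(b1,rmB), ball_in(b4,rmA), free(right), robot_in(rmA)}

== RESULT ==
["ball_in(b1,rmB)", "ball_in(b4,rmA)", "free(right)", "robot_in(rmA)"]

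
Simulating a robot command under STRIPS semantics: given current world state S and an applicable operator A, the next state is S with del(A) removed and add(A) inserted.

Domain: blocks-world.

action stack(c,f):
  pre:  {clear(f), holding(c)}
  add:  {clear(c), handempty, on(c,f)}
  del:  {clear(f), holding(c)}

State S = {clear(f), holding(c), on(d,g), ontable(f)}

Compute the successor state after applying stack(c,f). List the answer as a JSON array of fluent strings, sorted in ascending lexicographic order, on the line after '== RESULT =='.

Progress:
  pre ⊆ S: {clear(f), holding(c)} ⊆ S  — applicable
  S \ del = {on(d,g), ontable(f)}
  ∪ add   = {clear(c), handempty, on(c,f), on(d,g), ontable(f)}

== RESULT ==
["clear(c)", "handempty", "on(c,f)", "on(d,g)", "ontable(f)"]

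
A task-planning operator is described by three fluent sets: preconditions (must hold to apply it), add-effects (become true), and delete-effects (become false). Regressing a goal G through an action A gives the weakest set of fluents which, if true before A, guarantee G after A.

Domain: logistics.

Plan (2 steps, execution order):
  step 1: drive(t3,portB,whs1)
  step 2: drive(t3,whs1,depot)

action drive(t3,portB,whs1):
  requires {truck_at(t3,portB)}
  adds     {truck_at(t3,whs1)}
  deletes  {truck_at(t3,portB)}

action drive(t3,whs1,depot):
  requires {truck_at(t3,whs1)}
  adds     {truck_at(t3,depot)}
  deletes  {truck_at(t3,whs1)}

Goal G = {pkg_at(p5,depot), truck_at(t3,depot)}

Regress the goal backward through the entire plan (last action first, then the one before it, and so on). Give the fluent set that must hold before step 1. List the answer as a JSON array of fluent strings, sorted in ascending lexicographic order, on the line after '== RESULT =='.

Work backward from the goal:
  through step 2 (drive(t3,whs1,depot)): drop {truck_at(t3,depot)}, keep {pkg_at(p5,depot)}, require {truck_at(t3,whs1)}
    → {pkg_at(p5,depot), truck_at(t3,whs1)}
  through step 1 (drive(t3,portB,whs1)): drop {truck_at(t3,whs1)}, keep {pkg_at(p5,depot)}, require {truck_at(t3,portB)}
    → {pkg_at(p5,depot), truck_at(t3,portB)}

== RESULT ==
["pkg_at(p5,depot)", "truck_at(t3,portB)"]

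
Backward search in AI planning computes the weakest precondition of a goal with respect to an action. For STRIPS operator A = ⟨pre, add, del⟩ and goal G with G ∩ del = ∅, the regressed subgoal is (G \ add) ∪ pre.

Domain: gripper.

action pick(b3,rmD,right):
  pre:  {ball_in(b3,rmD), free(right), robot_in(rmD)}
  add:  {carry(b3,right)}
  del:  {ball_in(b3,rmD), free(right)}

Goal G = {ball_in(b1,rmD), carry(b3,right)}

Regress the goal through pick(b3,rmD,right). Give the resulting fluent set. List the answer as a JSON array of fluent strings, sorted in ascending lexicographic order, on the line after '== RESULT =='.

Compute (G \ add) ∪ pre:
  G ∩ del = {}  (empty — regression defined)
  G \ add = {ball_in(b1,rmD), carry(b3,right)} \ {carry(b3,right)} = {ball_in(b1,rmD)}
  ∪ pre   = {ball_in(b1,rmD)} ∪ {ball_in(b3,rmD), free(right), robot_in(rmD)}
          = {ball_in(b1,rmD), ball_in(b3,rmD), free(right), robot_in(rmD)}

== RESULT ==
["ball_in(b1,rmD)", "ball_in(b3,rmD)", "free(right)", "robot_in(rmD)"]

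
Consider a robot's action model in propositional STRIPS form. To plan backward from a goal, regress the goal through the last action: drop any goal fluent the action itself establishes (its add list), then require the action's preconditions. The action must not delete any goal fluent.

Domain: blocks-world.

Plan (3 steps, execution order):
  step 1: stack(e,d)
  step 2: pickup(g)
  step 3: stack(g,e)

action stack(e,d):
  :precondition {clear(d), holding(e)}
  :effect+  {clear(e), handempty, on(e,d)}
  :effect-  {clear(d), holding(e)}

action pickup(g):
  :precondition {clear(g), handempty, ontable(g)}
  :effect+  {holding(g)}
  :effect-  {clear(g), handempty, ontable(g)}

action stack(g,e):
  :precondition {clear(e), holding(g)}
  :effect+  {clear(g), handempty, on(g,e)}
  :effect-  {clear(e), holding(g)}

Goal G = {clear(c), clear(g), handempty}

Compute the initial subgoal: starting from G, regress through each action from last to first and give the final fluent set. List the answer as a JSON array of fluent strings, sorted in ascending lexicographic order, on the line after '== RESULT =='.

Work backward from the goal:
  through step 3 (stack(g,e)): drop {clear(g), handempty}, keep {clear(c)}, require {clear(e), holding(g)}
    → {clear(c), clear(e), holding(g)}
  through step 2 (pickup(g)): drop {holding(g)}, keep {clear(c), clear(e)}, require {clear(g), handempty, ontable(g)}
    → {clear(c), clear(e), clear(g), handempty, ontable(g)}
  through step 1 (stack(e,d)): drop {clear(e), handempty}, keep {clear(c), clear(g), ontable(g)}, require {clear(d), holding(e)}
    → {clear(c), clear(d), clear(g), holding(e), ontable(g)}

== RESULT ==
["clear(c)", "clear(d)", "clear(g)", "holding(e)", "ontable(g)"]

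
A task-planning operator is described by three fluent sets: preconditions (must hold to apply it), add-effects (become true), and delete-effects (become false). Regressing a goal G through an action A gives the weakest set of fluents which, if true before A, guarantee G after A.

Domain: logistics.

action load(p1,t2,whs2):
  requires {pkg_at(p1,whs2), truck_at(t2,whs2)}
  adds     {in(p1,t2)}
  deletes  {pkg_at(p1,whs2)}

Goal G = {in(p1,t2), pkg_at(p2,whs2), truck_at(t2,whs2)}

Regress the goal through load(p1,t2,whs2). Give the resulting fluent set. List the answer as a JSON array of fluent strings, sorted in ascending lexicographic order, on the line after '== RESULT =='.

Compute (G \ add) ∪ pre:
  G ∩ del = {}  (empty — regression defined)
  G \ add = {in(p1,t2), pkg_at(p2,whs2), truck_at(t2,whs2)} \ {in(p1,t2)} = {pkg_at(p2,whs2), truck_at(t2,whs2)}
  ∪ pre   = {pkg_at(p2,whs2), truck_at(t2,whs2)} ∪ {pkg_at(p1,whs2), truck_at(t2,whs2)}
          = {pkg_at(p1,whs2), pkg_at(p2,whs2), truck_at(t2,whs2)}

== RESULT ==
["pkg_at(p1,whs2)", "pkg_at(p2,whs2)", "truck_at(t2,whs2)"]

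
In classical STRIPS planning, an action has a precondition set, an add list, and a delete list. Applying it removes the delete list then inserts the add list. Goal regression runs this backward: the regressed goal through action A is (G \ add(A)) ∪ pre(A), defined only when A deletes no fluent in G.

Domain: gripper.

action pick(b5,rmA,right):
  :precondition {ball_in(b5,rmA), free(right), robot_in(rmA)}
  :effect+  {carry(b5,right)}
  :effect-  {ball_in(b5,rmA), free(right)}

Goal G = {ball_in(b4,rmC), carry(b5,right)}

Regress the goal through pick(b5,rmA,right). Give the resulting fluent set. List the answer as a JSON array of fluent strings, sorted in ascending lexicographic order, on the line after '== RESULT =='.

Regress:
  G ∩ del = {}  (empty — regression defined)
  G \ add = {ball_in(b4,rmC), carry(b5,right)} \ {carry(b5,right)} = {ball_in(b4,rmC)}
  ∪ pre   = {ball_in(b4,rmC)} ∪ {ball_in(b5,rmA), free(right), robot_in(rmA)}
          = {ball_in(b4,rmC), ball_in(b5,rmA), free(right), robot_in(rmA)}

== RESULT ==
["ball_in(b4,rmC)", "ball_in(b5,rmA)", "free(right)", "robot_in(rmA)"]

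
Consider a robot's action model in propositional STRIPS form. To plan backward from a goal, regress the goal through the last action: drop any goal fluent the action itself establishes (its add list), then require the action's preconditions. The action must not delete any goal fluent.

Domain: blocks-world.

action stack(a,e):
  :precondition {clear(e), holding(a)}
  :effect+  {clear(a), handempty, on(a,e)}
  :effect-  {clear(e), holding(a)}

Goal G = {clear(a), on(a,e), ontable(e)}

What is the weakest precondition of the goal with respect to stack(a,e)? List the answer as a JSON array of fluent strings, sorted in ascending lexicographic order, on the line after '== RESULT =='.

Compute (G \ add) ∪ pre:
  G ∩ del = {}  (empty — regression defined)
  G \ add = {clear(a), on(a,e), ontable(e)} \ {clear(a), handempty, on(a,e)} = {ontable(e)}
  ∪ pre   = {ontable(e)} ∪ {clear(e), holding(a)}
          = {clear(e), holding(a), ontable(e)}

== RESULT ==
["clear(e)", "holding(a)", "ontable(e)"]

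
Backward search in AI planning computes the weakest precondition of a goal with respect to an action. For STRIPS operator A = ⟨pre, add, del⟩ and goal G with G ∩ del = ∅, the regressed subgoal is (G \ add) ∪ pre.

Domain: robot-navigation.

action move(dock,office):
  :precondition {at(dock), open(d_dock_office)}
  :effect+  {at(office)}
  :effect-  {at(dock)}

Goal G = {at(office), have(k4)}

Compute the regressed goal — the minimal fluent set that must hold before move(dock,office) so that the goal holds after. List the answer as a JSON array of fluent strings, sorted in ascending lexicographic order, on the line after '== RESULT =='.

Regress:
  G ∩ del = {}  (empty — regression defined)
  G \ add = {at(office), have(k4)} \ {at(office)} = {have(k4)}
  ∪ pre   = {have(k4)} ∪ {at(dock), open(d_dock_office)}
          = {at(dock), have(k4), open(d_dock_office)}

== RESULT ==
["at(dock)", "have(k4)", "open(d_dock_office)"]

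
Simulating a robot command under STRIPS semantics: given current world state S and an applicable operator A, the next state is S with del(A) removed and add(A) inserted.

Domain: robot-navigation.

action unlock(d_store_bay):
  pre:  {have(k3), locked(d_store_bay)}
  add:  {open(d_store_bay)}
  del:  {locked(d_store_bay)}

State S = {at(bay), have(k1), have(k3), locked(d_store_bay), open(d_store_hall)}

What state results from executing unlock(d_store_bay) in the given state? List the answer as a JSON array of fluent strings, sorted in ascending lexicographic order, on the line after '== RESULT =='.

Compute (S \ del) ∪ add:
  pre ⊆ S: {have(k3), locked(d_store_bay)} ⊆ S  — applicable
  S \ del = {at(bay), have(k1), have(k3), open(d_store_hall)}
  ∪ add   = {at(bay), have(k1), have(k3), open(d_store_bay), open(d_store_hall)}

== RESULT ==
["at(bay)", "have(k1)", "have(k3)", "open(d_store_bay)", "open(d_store_hall)"]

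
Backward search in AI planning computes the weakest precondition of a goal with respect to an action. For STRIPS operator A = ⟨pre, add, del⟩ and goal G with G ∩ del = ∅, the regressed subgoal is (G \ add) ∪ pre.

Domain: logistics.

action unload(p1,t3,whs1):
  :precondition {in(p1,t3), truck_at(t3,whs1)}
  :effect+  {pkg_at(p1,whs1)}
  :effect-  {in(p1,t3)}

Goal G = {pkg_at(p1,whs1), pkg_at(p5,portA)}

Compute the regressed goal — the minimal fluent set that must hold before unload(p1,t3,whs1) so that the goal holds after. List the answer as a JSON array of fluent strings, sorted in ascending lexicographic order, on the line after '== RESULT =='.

Regress:
  G ∩ del = {}  (empty — regression defined)
  G \ add = {pkg_at(p1,whs1), pkg_at(p5,portA)} \ {pkg_at(p1,whs1)} = {pkg_at(p5,portA)}
  ∪ pre   = {pkg_at(p5,portA)} ∪ {in(p1,t3), truck_at(t3,whs1)}
          = {in(p1,t3), pkg_at(p5,portA), truck_at(t3,whs1)}

== RESULT ==
["in(p1,t3)", "pkg_at(p5,portA)", "truck_at(t3,whs1)"]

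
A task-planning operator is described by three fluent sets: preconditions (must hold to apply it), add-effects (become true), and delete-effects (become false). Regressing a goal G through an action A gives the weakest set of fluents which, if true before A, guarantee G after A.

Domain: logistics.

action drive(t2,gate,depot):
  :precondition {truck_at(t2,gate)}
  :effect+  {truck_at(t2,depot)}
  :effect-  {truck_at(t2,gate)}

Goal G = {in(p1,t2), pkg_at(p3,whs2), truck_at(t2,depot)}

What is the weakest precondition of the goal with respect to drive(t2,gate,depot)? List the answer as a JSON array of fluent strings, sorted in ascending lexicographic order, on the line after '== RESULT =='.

Regress:
  G ∩ del = {}  (empty — regression defined)
  G \ add = {in(p1,t2), pkg_at(p3,whs2), truck_at(t2,depot)} \ {truck_at(t2,depot)} = {in(p1,t2), pkg_at(p3,whs2)}
  ∪ pre   = {in(p1,t2), pkg_at(p3,whs2)} ∪ {truck_at(t2,gate)}
          = {in(p1,t2), pkg_at(p3,whs2), truck_at(t2,gate)}

== RESULT ==
["in(p1,t2)", "pkg_at(p3,whs2)", "truck_at(t2,gate)"]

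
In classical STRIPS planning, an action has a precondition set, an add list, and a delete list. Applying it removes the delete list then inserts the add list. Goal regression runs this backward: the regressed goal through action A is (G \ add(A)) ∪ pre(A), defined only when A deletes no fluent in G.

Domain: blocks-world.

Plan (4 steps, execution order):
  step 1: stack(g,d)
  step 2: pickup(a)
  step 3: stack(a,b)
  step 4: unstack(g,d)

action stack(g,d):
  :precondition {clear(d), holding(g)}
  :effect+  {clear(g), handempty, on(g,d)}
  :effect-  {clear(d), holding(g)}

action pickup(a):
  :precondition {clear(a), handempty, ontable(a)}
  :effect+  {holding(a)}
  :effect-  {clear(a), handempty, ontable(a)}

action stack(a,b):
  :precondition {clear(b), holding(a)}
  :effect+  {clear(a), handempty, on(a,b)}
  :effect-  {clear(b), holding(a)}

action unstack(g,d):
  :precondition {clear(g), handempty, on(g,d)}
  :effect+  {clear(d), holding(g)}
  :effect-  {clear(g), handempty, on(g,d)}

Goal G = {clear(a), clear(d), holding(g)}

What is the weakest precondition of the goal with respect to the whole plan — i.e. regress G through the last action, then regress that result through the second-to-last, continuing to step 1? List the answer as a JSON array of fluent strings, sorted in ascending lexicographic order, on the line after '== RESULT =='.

Regress step by step:
  through step 4 (unstack(g,d)): drop {clear(d), holding(g)}, keep {clear(a)}, require {clear(g), handempty, on(g,d)}
    → {clear(a), clear(g), handempty, on(g,d)}
  through step 3 (stack(a,b)): drop {clear(a), handempty}, keep {clear(g), on(g,d)}, require {clear(b), holding(a)}
    → {clear(b), clear(g), holding(a), on(g,d)}
  through step 2 (pickup(a)): drop {holding(a)}, keep {clear(b), clear(g), on(g,d)}, require {clear(a), handempty, ontable(a)}
    → {clear(a), clear(b), clear(g), handempty, on(g,d), ontable(a)}
  through step 1 (stack(g,d)): drop {clear(g), handempty, on(g,d)}, keep {clear(a), clear(b), ontable(a)}, require {clear(d), holding(g)}
    → {clear(a), clear(b), clear(d), holding(g), ontable(a)}

== RESULT ==
["clear(a)", "clear(b)", "clear(d)", "holding(g)", "ontable(a)"]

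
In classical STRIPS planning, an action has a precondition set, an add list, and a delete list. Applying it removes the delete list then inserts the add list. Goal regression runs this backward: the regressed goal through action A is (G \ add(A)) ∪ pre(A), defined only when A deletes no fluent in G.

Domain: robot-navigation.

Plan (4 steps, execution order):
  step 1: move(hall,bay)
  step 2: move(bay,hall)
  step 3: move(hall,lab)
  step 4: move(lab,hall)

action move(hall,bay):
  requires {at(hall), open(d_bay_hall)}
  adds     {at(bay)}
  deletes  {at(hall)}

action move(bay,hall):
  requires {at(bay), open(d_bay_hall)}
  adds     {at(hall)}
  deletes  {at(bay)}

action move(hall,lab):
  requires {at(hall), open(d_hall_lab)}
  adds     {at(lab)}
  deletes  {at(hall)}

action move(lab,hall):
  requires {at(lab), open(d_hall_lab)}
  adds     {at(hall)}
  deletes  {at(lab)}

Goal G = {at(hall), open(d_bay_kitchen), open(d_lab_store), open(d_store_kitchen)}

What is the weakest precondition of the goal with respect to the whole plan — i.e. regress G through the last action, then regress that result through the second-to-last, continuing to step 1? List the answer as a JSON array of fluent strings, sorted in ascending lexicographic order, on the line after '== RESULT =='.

Work backward from the goal:
  through step 4 (move(lab,hall)): drop {at(hall)}, keep {open(d_bay_kitchen), open(d_lab_store), open(d_store_kitchen)}, require {at(lab), open(d_hall_lab)}
    → {at(lab), open(d_bay_kitchen), open(d_hall_lab), open(d_lab_store), open(d_store_kitchen)}
  through step 3 (move(hall,lab)): drop {at(lab)}, keep {open(d_bay_kitchen), open(d_hall_lab), open(d_lab_store), open(d_store_kitchen)}, require {at(hall), open(d_hall_lab)}
    → {at(hall), open(d_bay_kitchen), open(d_hall_lab), open(d_lab_store), open(d_store_kitchen)}
  through step 2 (move(bay,hall)): drop {at(hall)}, keep {open(d_bay_kitchen), open(d_hall_lab), open(d_lab_store), open(d_store_kitchen)}, require {at(bay), open(d_bay_hall)}
    → {at(bay), open(d_bay_hall), open(d_bay_kitchen), open(d_hall_lab), open(d_lab_store), open(d_store_kitchen)}
  through step 1 (move(hall,bay)): drop {at(bay)}, keep {open(d_bay_hall), open(d_bay_kitchen), open(d_hall_lab), open(d_lab_store), open(d_store_kitchen)}, require {at(hall), open(d_bay_hall)}
    → {at(hall), open(d_bay_hall), open(d_bay_kitchen), open(d_hall_lab), open(d_lab_store), open(d_store_kitchen)}

== RESULT ==
["at(hall)", "open(d_bay_hall)", "open(d_bay_kitchen)", "open(d_hall_lab)", "open(d_lab_store)", "open(d_store_kitchen)"]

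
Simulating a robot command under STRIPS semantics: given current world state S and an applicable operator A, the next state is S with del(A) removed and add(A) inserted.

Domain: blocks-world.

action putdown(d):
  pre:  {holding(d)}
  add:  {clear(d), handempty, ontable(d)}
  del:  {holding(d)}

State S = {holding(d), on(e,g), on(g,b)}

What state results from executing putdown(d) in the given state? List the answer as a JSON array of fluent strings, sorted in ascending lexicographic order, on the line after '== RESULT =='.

Progress:
  pre ⊆ S: {holding(d)} ⊆ S  — applicable
  S \ del = {on(e,g), on(g,b)}
  ∪ add   = {clear(d), handempty, on(e,g), on(g,b), ontable(d)}

== RESULT ==
["clear(d)", "handempty", "on(e,g)", "on(g,b)", "ontable(d)"]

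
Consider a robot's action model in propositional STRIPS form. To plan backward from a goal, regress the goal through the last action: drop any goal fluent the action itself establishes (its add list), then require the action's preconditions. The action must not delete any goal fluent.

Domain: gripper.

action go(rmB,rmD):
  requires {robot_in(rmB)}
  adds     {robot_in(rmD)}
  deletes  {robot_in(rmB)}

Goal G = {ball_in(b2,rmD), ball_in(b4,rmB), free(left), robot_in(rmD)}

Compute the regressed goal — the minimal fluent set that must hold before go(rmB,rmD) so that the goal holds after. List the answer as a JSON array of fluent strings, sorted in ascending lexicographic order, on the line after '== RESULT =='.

Compute (G \ add) ∪ pre:
  G ∩ del = {}  (empty — regression defined)
  G \ add = {ball_in(b2,rmD), ball_in(b4,rmB), free(left), robot_in(rmD)} \ {robot_in(rmD)} = {ball_in(b2,rmD), ball_in(b4,rmB), free(left)}
  ∪ pre   = {ball_in(b2,rmD), ball_in(b4,rmB), free(left)} ∪ {robot_in(rmB)}
          = {ball_in(b2,rmD), ball_in(b4,rmB), free(left), robot_in(rmB)}

== RESULT ==
["ball_in(b2,rmD)", "ball_in(b4,rmB)", "free(left)", "robot_in(rmB)"]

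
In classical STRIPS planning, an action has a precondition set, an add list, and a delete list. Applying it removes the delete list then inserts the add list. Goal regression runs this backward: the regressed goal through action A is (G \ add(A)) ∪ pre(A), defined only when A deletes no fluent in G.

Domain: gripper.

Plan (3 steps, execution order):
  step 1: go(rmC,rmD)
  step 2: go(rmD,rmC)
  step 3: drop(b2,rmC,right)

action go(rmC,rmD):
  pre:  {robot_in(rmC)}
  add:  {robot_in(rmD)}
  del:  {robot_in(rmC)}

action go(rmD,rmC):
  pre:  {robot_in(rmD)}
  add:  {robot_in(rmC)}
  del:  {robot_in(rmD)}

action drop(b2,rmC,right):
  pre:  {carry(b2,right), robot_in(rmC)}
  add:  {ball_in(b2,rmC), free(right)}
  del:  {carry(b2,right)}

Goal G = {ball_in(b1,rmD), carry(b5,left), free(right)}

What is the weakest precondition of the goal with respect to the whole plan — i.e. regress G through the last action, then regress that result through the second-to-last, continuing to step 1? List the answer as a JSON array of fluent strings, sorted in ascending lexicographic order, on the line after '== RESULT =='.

Regress step by step:
  through step 3 (drop(b2,rmC,right)): drop {free(right)}, keep {ball_in(b1,rmD), carry(b5,left)}, require {carry(b2,right), robot_in(rmC)}
    → {ball_in(b1,rmD), carry(b2,right), carry(b5,left), robot_in(rmC)}
  through step 2 (go(rmD,rmC)): drop {robot_in(rmC)}, keep {ball_in(b1,rmD), carry(b2,right), carry(b5,left)}, require {robot_in(rmD)}
    → {ball_in(b1,rmD), carry(b2,right), carry(b5,left), robot_in(rmD)}
  through step 1 (go(rmC,rmD)): drop {robot_in(rmD)}, keep {ball_in(b1,rmD), carry(b2,right), carry(b5,left)}, require {robot_in(rmC)}
    → {ball_in(b1,rmD), carry(b2,right), carry(b5,left), robot_in(rmC)}

== RESULT ==
["ball_in(b1,rmD)", "carry(b2,right)", "carry(b5,left)", "robot_in(rmC)"]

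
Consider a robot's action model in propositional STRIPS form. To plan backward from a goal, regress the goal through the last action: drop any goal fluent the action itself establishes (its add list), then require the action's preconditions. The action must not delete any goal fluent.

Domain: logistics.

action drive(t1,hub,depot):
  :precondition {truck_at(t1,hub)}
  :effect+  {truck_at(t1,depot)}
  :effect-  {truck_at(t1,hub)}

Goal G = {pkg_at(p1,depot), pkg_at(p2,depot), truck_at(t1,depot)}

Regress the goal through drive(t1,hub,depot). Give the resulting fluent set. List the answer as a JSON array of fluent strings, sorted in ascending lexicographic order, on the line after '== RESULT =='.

Regress:
  G ∩ del = {}  (empty — regression defined)
  G \ add = {pkg_at(p1,depot), pkg_at(p2,depot), truck_at(t1,depot)} \ {truck_at(t1,depot)} = {pkg_at(p1,depot), pkg_at(p2,depot)}
  ∪ pre   = {pkg_at(p1,depot), pkg_at(p2,depot)} ∪ {truck_at(t1,hub)}
          = {pkg_at(p1,depot), pkg_at(p2,depot), truck_at(t1,hub)}

== RESULT ==
["pkg_at(p1,depot)", "pkg_at(p2,depot)", "truck_at(t1,hub)"]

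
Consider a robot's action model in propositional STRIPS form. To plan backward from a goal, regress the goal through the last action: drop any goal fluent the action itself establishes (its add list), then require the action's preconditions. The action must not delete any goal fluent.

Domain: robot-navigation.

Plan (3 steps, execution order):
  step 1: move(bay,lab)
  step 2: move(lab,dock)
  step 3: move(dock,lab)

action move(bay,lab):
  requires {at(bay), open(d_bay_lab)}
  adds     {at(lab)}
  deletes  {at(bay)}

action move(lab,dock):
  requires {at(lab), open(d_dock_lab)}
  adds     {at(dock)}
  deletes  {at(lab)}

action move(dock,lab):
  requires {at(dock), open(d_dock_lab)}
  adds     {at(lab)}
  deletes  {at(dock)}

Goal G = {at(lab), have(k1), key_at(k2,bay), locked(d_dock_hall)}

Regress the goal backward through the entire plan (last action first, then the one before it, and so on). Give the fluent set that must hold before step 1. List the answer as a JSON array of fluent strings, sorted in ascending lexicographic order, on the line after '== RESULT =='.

Regress step by step:
  through step 3 (move(dock,lab)): drop {at(lab)}, keep {have(k1), key_at(k2,bay), locked(d_dock_hall)}, require {at(dock), open(d_dock_lab)}
    → {at(dock), have(k1), key_at(k2,bay), locked(d_dock_hall), open(d_dock_lab)}
  through step 2 (move(lab,dock)): drop {at(dock)}, keep {have(k1), key_at(k2,bay), locked(d_dock_hall), open(d_dock_lab)}, require {at(lab), open(d_dock_lab)}
    → {at(lab), have(k1), key_at(k2,bay), locked(d_dock_hall), open(d_dock_lab)}
  through step 1 (move(bay,lab)): drop {at(lab)}, keep {have(k1), key_at(k2,bay), locked(d_dock_hall), open(d_dock_lab)}, require {at(bay), open(d_bay_lab)}
    → {at(bay), have(k1), key_at(k2,bay), locked(d_dock_hall), open(d_bay_lab), open(d_dock_lab)}

== RESULT ==
["at(bay)", "have(k1)", "key_at(k2,bay)", "locked(d_dock_hall)", "open(d_bay_lab)", "open(d_dock_lab)"]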